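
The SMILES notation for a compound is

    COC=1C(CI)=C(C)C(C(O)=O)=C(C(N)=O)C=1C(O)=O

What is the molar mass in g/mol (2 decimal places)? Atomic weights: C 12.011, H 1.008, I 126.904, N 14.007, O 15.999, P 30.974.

First, the molecular formula is C12H12INO6 (counting implicit H from valence).
  C: 12 × 12.011 = 144.132
  H: 12 × 1.008 = 12.096
  I: 1 × 126.904 = 126.904
  N: 1 × 14.007 = 14.007
  O: 6 × 15.999 = 95.994
Sum: 12×12.011 + 12×1.008 + 1×126.904 + 1×14.007 + 6×15.999 = 393.133 → 393.13 g/mol.

393.13 g/mol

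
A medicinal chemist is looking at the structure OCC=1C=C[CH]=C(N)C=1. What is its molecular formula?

Walk through each heavy atom and fill implicit hydrogens from standard valence (C 4, N 3, O 2, S 2, halogen 1):
  atom 1: O, bond orders sum to 1 (valence 2) → 1 H
  atom 2: C, bond orders sum to 2 (valence 4) → 2 H
  atom 3: C, bond orders sum to 4 (valence 4) → 0 H
  atom 4: C, bond orders sum to 3 (valence 4) → 1 H
  atom 5: C, bond orders sum to 3 (valence 4) → 1 H
  atom 6: C with explicit H count 1
  atom 7: C, bond orders sum to 4 (valence 4) → 0 H
  atom 8: N, bond orders sum to 1 (valence 3) → 2 H
  atom 9: C, bond orders sum to 3 (valence 4) → 1 H
Totals → C:7, H:9, N:1, O:1.
In Hill order: C7H9NO.

C7H9NO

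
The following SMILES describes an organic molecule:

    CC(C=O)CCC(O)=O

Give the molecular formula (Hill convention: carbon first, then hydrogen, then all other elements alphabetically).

C6H10O3

Walk through each heavy atom and fill implicit hydrogens from standard valence (C 4, N 3, O 2, S 2, halogen 1):
  atom 1: C, bond orders sum to 1 (valence 4) → 3 H
  atom 2: C, bond orders sum to 3 (valence 4) → 1 H
  atom 3: C, bond orders sum to 3 (valence 4) → 1 H
  atom 4: O, bond orders sum to 2 (valence 2) → 0 H
  atom 5: C, bond orders sum to 2 (valence 4) → 2 H
  atom 6: C, bond orders sum to 2 (valence 4) → 2 H
  atom 7: C, bond orders sum to 4 (valence 4) → 0 H
  atom 8: O, bond orders sum to 1 (valence 2) → 1 H
  atom 9: O, bond orders sum to 2 (valence 2) → 0 H
Totals → C:6, H:10, O:3.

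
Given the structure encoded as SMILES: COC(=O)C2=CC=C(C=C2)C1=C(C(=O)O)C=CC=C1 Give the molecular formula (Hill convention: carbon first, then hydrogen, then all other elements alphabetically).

Walk through each heavy atom and fill implicit hydrogens from standard valence (C 4, N 3, O 2, S 2, halogen 1):
  atom 1: C, bond orders sum to 1 (valence 4) → 3 H
  atom 2: O, bond orders sum to 2 (valence 2) → 0 H
  atom 3: C, bond orders sum to 4 (valence 4) → 0 H
  atom 4: O, bond orders sum to 2 (valence 2) → 0 H
  atom 5: C, bond orders sum to 4 (valence 4) → 0 H
  atom 6: C, bond orders sum to 3 (valence 4) → 1 H
  atom 7: C, bond orders sum to 3 (valence 4) → 1 H
  atom 8: C, bond orders sum to 4 (valence 4) → 0 H
  atom 9: C, bond orders sum to 3 (valence 4) → 1 H
  atom 10: C, bond orders sum to 3 (valence 4) → 1 H
  atom 11: C, bond orders sum to 4 (valence 4) → 0 H
  atom 12: C, bond orders sum to 4 (valence 4) → 0 H
  atom 13: C, bond orders sum to 4 (valence 4) → 0 H
  atom 14: O, bond orders sum to 2 (valence 2) → 0 H
  atom 15: O, bond orders sum to 1 (valence 2) → 1 H
  atom 16: C, bond orders sum to 3 (valence 4) → 1 H
  atom 17: C, bond orders sum to 3 (valence 4) → 1 H
  atom 18: C, bond orders sum to 3 (valence 4) → 1 H
  atom 19: C, bond orders sum to 3 (valence 4) → 1 H
Totals → C:15, H:12, O:4.

C15H12O4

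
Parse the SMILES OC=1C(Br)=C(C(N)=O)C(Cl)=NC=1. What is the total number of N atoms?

Scan the SMILES for N atoms (remember two-letter symbols like Cl and Br are single atoms).
Nitrogen count: 2.

2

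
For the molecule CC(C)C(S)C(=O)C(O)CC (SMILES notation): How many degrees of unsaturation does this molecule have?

Degree of unsaturation = (number of rings) + (number of π bonds).
Ring closures in the SMILES: 0.
π bonds: 1 double bond (each 1 DoU) → 1 DoU from unsaturation.
Total DoU = 0 + 1 = 1.

1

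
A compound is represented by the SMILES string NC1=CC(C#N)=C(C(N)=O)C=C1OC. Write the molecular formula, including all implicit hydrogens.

Walk through each heavy atom and fill implicit hydrogens from standard valence (C 4, N 3, O 2, S 2, halogen 1):
  atom 1: N, bond orders sum to 1 (valence 3) → 2 H
  atom 2: C, bond orders sum to 4 (valence 4) → 0 H
  atom 3: C, bond orders sum to 3 (valence 4) → 1 H
  atom 4: C, bond orders sum to 4 (valence 4) → 0 H
  atom 5: C, bond orders sum to 4 (valence 4) → 0 H
  atom 6: N, bond orders sum to 3 (valence 3) → 0 H
  atom 7: C, bond orders sum to 4 (valence 4) → 0 H
  atom 8: C, bond orders sum to 4 (valence 4) → 0 H
  atom 9: N, bond orders sum to 1 (valence 3) → 2 H
  atom 10: O, bond orders sum to 2 (valence 2) → 0 H
  atom 11: C, bond orders sum to 3 (valence 4) → 1 H
  atom 12: C, bond orders sum to 4 (valence 4) → 0 H
  atom 13: O, bond orders sum to 2 (valence 2) → 0 H
  atom 14: C, bond orders sum to 1 (valence 4) → 3 H
Totals → C:9, H:9, N:3, O:2.
In Hill order: C9H9N3O2.

C9H9N3O2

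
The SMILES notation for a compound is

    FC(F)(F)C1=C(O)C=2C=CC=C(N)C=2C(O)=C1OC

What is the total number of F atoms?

Scan the SMILES for F atoms (remember two-letter symbols like Cl and Br are single atoms).
Fluorine count: 3.

3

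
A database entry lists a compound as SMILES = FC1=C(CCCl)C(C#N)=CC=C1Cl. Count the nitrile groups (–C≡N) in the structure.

1

The nitrile motif appears at heavy-atom position 8 in the SMILES.
Nitrile count: 1.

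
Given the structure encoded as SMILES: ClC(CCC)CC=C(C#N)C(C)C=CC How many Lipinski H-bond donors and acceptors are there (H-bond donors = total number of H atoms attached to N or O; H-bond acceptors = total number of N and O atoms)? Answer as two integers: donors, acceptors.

0, 1

Donors: find every N or O and count the H atoms it carries.
  atom 10 (N): bond orders sum to 3 → 0 H
Lipinski HBD = 0.
Acceptors: N atoms = 1, O atoms = 0 → HBA = 1.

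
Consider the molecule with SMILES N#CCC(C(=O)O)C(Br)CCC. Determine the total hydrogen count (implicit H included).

Walk through each heavy atom and fill implicit hydrogens from standard valence (C 4, N 3, O 2, S 2, halogen 1):
  atom 1: N, bond orders sum to 3 (valence 3) → 0 H
  atom 2: C, bond orders sum to 4 (valence 4) → 0 H
  atom 3: C, bond orders sum to 2 (valence 4) → 2 H
  atom 4: C, bond orders sum to 3 (valence 4) → 1 H
  atom 5: C, bond orders sum to 4 (valence 4) → 0 H
  atom 6: O, bond orders sum to 2 (valence 2) → 0 H
  atom 7: O, bond orders sum to 1 (valence 2) → 1 H
  atom 8: C, bond orders sum to 3 (valence 4) → 1 H
  atom 9: Br (halogen, monovalent) → 0 H
  atom 10: C, bond orders sum to 2 (valence 4) → 2 H
  atom 11: C, bond orders sum to 2 (valence 4) → 2 H
  atom 12: C, bond orders sum to 1 (valence 4) → 3 H
Total hydrogens: 12.

12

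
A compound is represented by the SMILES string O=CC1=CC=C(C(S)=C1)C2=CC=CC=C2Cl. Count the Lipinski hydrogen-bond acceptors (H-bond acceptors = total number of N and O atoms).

1

N atoms: 0; O atoms: 1.
Lipinski HBA = 0 + 1 = 1.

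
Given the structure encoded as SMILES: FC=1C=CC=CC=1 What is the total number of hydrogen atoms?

5

Walk through each heavy atom and fill implicit hydrogens from standard valence (C 4, N 3, O 2, S 2, halogen 1):
  atom 1: F (halogen, monovalent) → 0 H
  atom 2: C, bond orders sum to 4 (valence 4) → 0 H
  atom 3: C, bond orders sum to 3 (valence 4) → 1 H
  atom 4: C, bond orders sum to 3 (valence 4) → 1 H
  atom 5: C, bond orders sum to 3 (valence 4) → 1 H
  atom 6: C, bond orders sum to 3 (valence 4) → 1 H
  atom 7: C, bond orders sum to 3 (valence 4) → 1 H
Total hydrogens: 5.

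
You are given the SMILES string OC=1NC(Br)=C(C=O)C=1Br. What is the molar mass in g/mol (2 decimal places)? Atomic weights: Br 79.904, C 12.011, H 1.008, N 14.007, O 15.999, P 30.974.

First, the molecular formula is C5H3Br2NO2 (counting implicit H from valence).
  Br: 2 × 79.904 = 159.808
  C: 5 × 12.011 = 60.055
  H: 3 × 1.008 = 3.024
  N: 1 × 14.007 = 14.007
  O: 2 × 15.999 = 31.998
Sum: 2×79.904 + 5×12.011 + 3×1.008 + 1×14.007 + 2×15.999 = 268.892 → 268.89 g/mol.

268.89 g/mol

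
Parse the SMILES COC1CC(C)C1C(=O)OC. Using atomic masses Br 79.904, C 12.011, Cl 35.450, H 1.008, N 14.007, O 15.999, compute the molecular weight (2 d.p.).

First, the molecular formula is C8H14O3 (counting implicit H from valence).
  C: 8 × 12.011 = 96.088
  H: 14 × 1.008 = 14.112
  O: 3 × 15.999 = 47.997
Sum: 8×12.011 + 14×1.008 + 3×15.999 = 158.197 → 158.20 g/mol.

158.20 g/mol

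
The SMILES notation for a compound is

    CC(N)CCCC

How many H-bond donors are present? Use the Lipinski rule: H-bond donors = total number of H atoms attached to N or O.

Donors: find every N or O and count the H atoms it carries.
  atom 3 (N): bond orders sum to 1 → 2 H
Lipinski HBD = 2.

2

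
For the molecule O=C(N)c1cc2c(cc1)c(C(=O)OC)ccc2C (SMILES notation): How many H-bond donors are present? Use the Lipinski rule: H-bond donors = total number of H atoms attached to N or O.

Donors: find every N or O and count the H atoms it carries.
  atom 1 (O): bond orders sum to 2 → 0 H
  atom 3 (N): bond orders sum to 1 → 2 H
  atom 12 (O): bond orders sum to 2 → 0 H
  atom 13 (O): bond orders sum to 2 → 0 H
Lipinski HBD = 2.

2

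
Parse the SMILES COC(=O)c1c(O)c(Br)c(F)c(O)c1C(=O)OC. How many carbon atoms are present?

Count every carbon token in the SMILES (each C, including those in ring-closure positions and inside branches).
Carbon count: 10.

10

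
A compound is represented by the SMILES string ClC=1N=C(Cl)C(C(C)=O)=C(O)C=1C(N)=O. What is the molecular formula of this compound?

C8H6Cl2N2O3

Walk through each heavy atom and fill implicit hydrogens from standard valence (C 4, N 3, O 2, S 2, halogen 1):
  atom 1: Cl (halogen, monovalent) → 0 H
  atom 2: C, bond orders sum to 4 (valence 4) → 0 H
  atom 3: N, bond orders sum to 3 (valence 3) → 0 H
  atom 4: C, bond orders sum to 4 (valence 4) → 0 H
  atom 5: Cl (halogen, monovalent) → 0 H
  atom 6: C, bond orders sum to 4 (valence 4) → 0 H
  atom 7: C, bond orders sum to 4 (valence 4) → 0 H
  atom 8: C, bond orders sum to 1 (valence 4) → 3 H
  atom 9: O, bond orders sum to 2 (valence 2) → 0 H
  atom 10: C, bond orders sum to 4 (valence 4) → 0 H
  atom 11: O, bond orders sum to 1 (valence 2) → 1 H
  atom 12: C, bond orders sum to 4 (valence 4) → 0 H
  atom 13: C, bond orders sum to 4 (valence 4) → 0 H
  atom 14: N, bond orders sum to 1 (valence 3) → 2 H
  atom 15: O, bond orders sum to 2 (valence 2) → 0 H
Totals → C:8, H:6, Cl:2, N:2, O:3.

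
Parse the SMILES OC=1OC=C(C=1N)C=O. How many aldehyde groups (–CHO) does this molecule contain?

1

The aldehyde motif appears at heavy-atom position 8 in the SMILES.
Other groups present: 1 hydroxyl, 1 primary amine.
Aldehyde count: 1.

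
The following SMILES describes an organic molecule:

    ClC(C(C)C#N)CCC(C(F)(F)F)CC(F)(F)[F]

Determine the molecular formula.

Walk through each heavy atom and fill implicit hydrogens from standard valence (C 4, N 3, O 2, S 2, halogen 1):
  atom 1: Cl (halogen, monovalent) → 0 H
  atom 2: C, bond orders sum to 3 (valence 4) → 1 H
  atom 3: C, bond orders sum to 3 (valence 4) → 1 H
  atom 4: C, bond orders sum to 1 (valence 4) → 3 H
  atom 5: C, bond orders sum to 4 (valence 4) → 0 H
  atom 6: N, bond orders sum to 3 (valence 3) → 0 H
  atom 7: C, bond orders sum to 2 (valence 4) → 2 H
  atom 8: C, bond orders sum to 2 (valence 4) → 2 H
  atom 9: C, bond orders sum to 3 (valence 4) → 1 H
  atom 10: C, bond orders sum to 4 (valence 4) → 0 H
  atom 11: F (halogen, monovalent) → 0 H
  atom 12: F (halogen, monovalent) → 0 H
  atom 13: F (halogen, monovalent) → 0 H
  atom 14: C, bond orders sum to 2 (valence 4) → 2 H
  atom 15: C, bond orders sum to 4 (valence 4) → 0 H
  atom 16: F (halogen, monovalent) → 0 H
  atom 17: F (halogen, monovalent) → 0 H
  atom 18: F with explicit H count 0
Totals → C:10, H:12, Cl:1, F:6, N:1.

C10H12ClF6N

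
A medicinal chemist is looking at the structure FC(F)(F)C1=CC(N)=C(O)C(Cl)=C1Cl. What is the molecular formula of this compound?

C7H4Cl2F3NO

Walk through each heavy atom and fill implicit hydrogens from standard valence (C 4, N 3, O 2, S 2, halogen 1):
  atom 1: F (halogen, monovalent) → 0 H
  atom 2: C, bond orders sum to 4 (valence 4) → 0 H
  atom 3: F (halogen, monovalent) → 0 H
  atom 4: F (halogen, monovalent) → 0 H
  atom 5: C, bond orders sum to 4 (valence 4) → 0 H
  atom 6: C, bond orders sum to 3 (valence 4) → 1 H
  atom 7: C, bond orders sum to 4 (valence 4) → 0 H
  atom 8: N, bond orders sum to 1 (valence 3) → 2 H
  atom 9: C, bond orders sum to 4 (valence 4) → 0 H
  atom 10: O, bond orders sum to 1 (valence 2) → 1 H
  atom 11: C, bond orders sum to 4 (valence 4) → 0 H
  atom 12: Cl (halogen, monovalent) → 0 H
  atom 13: C, bond orders sum to 4 (valence 4) → 0 H
  atom 14: Cl (halogen, monovalent) → 0 H
Totals → C:7, H:4, Cl:2, F:3, N:1, O:1.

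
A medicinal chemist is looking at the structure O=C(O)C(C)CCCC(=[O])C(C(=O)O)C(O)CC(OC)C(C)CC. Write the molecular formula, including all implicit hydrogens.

Walk through each heavy atom and fill implicit hydrogens from standard valence (C 4, N 3, O 2, S 2, halogen 1):
  atom 1: O, bond orders sum to 2 (valence 2) → 0 H
  atom 2: C, bond orders sum to 4 (valence 4) → 0 H
  atom 3: O, bond orders sum to 1 (valence 2) → 1 H
  atom 4: C, bond orders sum to 3 (valence 4) → 1 H
  atom 5: C, bond orders sum to 1 (valence 4) → 3 H
  atom 6: C, bond orders sum to 2 (valence 4) → 2 H
  atom 7: C, bond orders sum to 2 (valence 4) → 2 H
  atom 8: C, bond orders sum to 2 (valence 4) → 2 H
  atom 9: C, bond orders sum to 4 (valence 4) → 0 H
  atom 10: O with explicit H count 0
  atom 11: C, bond orders sum to 3 (valence 4) → 1 H
  atom 12: C, bond orders sum to 4 (valence 4) → 0 H
  atom 13: O, bond orders sum to 2 (valence 2) → 0 H
  atom 14: O, bond orders sum to 1 (valence 2) → 1 H
  atom 15: C, bond orders sum to 3 (valence 4) → 1 H
  atom 16: O, bond orders sum to 1 (valence 2) → 1 H
  atom 17: C, bond orders sum to 2 (valence 4) → 2 H
  atom 18: C, bond orders sum to 3 (valence 4) → 1 H
  atom 19: O, bond orders sum to 2 (valence 2) → 0 H
  atom 20: C, bond orders sum to 1 (valence 4) → 3 H
  atom 21: C, bond orders sum to 3 (valence 4) → 1 H
  atom 22: C, bond orders sum to 1 (valence 4) → 3 H
  atom 23: C, bond orders sum to 2 (valence 4) → 2 H
  atom 24: C, bond orders sum to 1 (valence 4) → 3 H
Totals → C:17, H:30, O:7.

C17H30O7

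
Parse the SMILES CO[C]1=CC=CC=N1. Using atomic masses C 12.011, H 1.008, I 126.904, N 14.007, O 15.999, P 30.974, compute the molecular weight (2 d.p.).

First, the molecular formula is C6H7NO (counting implicit H from valence).
  C: 6 × 12.011 = 72.066
  H: 7 × 1.008 = 7.056
  N: 1 × 14.007 = 14.007
  O: 1 × 15.999 = 15.999
Sum: 6×12.011 + 7×1.008 + 1×14.007 + 1×15.999 = 109.128 → 109.13 g/mol.

109.13 g/mol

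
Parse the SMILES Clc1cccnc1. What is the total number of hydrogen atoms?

Walk through each heavy atom and fill implicit hydrogens from standard valence (C 4, N 3, O 2, S 2, halogen 1); for lowercase aromatic atoms, an aromatic c carries 1 H when it has two neighbours and 0 H with three, and aromatic n carries 0 H:
  atom 1: Cl (halogen, monovalent) → 0 H
  atom 2: aromatic c, 3 neighbours → 0 H
  atom 3: aromatic c, 2 neighbours → 1 H
  atom 4: aromatic c, 2 neighbours → 1 H
  atom 5: aromatic c, 2 neighbours → 1 H
  atom 6: aromatic n, 2 neighbours → 0 H
  atom 7: aromatic c, 2 neighbours → 1 H
Total hydrogens: 4.

4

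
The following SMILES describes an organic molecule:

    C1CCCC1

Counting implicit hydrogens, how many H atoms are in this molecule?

Walk through each heavy atom and fill implicit hydrogens from standard valence (C 4, N 3, O 2, S 2, halogen 1):
  atom 1: C, bond orders sum to 2 (valence 4) → 2 H
  atom 2: C, bond orders sum to 2 (valence 4) → 2 H
  atom 3: C, bond orders sum to 2 (valence 4) → 2 H
  atom 4: C, bond orders sum to 2 (valence 4) → 2 H
  atom 5: C, bond orders sum to 2 (valence 4) → 2 H
Total hydrogens: 10.

10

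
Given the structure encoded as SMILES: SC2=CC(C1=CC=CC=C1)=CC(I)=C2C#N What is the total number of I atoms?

1

Scan the SMILES for I atoms (remember two-letter symbols like Cl and Br are single atoms).
Iodine count: 1.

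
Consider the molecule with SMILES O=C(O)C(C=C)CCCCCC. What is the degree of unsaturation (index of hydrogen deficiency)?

Degree of unsaturation = (number of rings) + (number of π bonds).
Ring closures in the SMILES: 0.
π bonds: 2 double bonds (each 1 DoU) → 2 DoU from unsaturation.
Total DoU = 0 + 2 = 2.

2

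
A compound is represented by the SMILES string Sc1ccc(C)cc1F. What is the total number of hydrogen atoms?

7

Walk through each heavy atom and fill implicit hydrogens from standard valence (C 4, N 3, O 2, S 2, halogen 1); for lowercase aromatic atoms, an aromatic c carries 1 H when it has two neighbours and 0 H with three, and aromatic n carries 0 H:
  atom 1: S, bond orders sum to 1 (valence 2) → 1 H
  atom 2: aromatic c, 3 neighbours → 0 H
  atom 3: aromatic c, 2 neighbours → 1 H
  atom 4: aromatic c, 2 neighbours → 1 H
  atom 5: aromatic c, 3 neighbours → 0 H
  atom 6: C, bond orders sum to 1 (valence 4) → 3 H
  atom 7: aromatic c, 2 neighbours → 1 H
  atom 8: aromatic c, 3 neighbours → 0 H
  atom 9: F (halogen, monovalent) → 0 H
Total hydrogens: 7.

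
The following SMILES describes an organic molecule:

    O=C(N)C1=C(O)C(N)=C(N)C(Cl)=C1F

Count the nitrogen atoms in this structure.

3

Scan the SMILES for N atoms (remember two-letter symbols like Cl and Br are single atoms).
Nitrogen count: 3.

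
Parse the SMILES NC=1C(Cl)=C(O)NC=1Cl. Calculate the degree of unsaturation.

Degree of unsaturation = (number of rings) + (number of π bonds).
Ring closures in the SMILES: 1.
π bonds: 2 double bonds (each 1 DoU) → 2 DoU from unsaturation.
Total DoU = 1 + 2 = 3.

3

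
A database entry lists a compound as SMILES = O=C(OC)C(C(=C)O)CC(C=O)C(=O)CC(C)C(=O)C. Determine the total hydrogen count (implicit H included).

20

Walk through each heavy atom and fill implicit hydrogens from standard valence (C 4, N 3, O 2, S 2, halogen 1):
  atom 1: O, bond orders sum to 2 (valence 2) → 0 H
  atom 2: C, bond orders sum to 4 (valence 4) → 0 H
  atom 3: O, bond orders sum to 2 (valence 2) → 0 H
  atom 4: C, bond orders sum to 1 (valence 4) → 3 H
  atom 5: C, bond orders sum to 3 (valence 4) → 1 H
  atom 6: C, bond orders sum to 4 (valence 4) → 0 H
  atom 7: C, bond orders sum to 2 (valence 4) → 2 H
  atom 8: O, bond orders sum to 1 (valence 2) → 1 H
  atom 9: C, bond orders sum to 2 (valence 4) → 2 H
  atom 10: C, bond orders sum to 3 (valence 4) → 1 H
  atom 11: C, bond orders sum to 3 (valence 4) → 1 H
  atom 12: O, bond orders sum to 2 (valence 2) → 0 H
  atom 13: C, bond orders sum to 4 (valence 4) → 0 H
  atom 14: O, bond orders sum to 2 (valence 2) → 0 H
  atom 15: C, bond orders sum to 2 (valence 4) → 2 H
  atom 16: C, bond orders sum to 3 (valence 4) → 1 H
  atom 17: C, bond orders sum to 1 (valence 4) → 3 H
  atom 18: C, bond orders sum to 4 (valence 4) → 0 H
  atom 19: O, bond orders sum to 2 (valence 2) → 0 H
  atom 20: C, bond orders sum to 1 (valence 4) → 3 H
Total hydrogens: 20.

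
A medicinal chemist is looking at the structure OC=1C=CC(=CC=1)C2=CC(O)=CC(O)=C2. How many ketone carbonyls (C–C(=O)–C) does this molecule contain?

0

Scan the SMILES for the ketone motif — none present.
Groups that are present: 3 hydroxyl.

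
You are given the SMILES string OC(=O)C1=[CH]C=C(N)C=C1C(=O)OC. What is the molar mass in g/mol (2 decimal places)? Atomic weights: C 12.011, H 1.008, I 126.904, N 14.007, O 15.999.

195.17 g/mol

First, the molecular formula is C9H9NO4 (counting implicit H from valence).
  C: 9 × 12.011 = 108.099
  H: 9 × 1.008 = 9.072
  N: 1 × 14.007 = 14.007
  O: 4 × 15.999 = 63.996
Sum: 9×12.011 + 9×1.008 + 1×14.007 + 4×15.999 = 195.174 → 195.17 g/mol.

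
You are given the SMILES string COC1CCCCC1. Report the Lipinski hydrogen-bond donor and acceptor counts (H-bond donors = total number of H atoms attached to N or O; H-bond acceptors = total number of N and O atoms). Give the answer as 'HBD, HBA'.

Donors: find every N or O and count the H atoms it carries.
  atom 2 (O): bond orders sum to 2 → 0 H
Lipinski HBD = 0.
Acceptors: N atoms = 0, O atoms = 1 → HBA = 1.

0, 1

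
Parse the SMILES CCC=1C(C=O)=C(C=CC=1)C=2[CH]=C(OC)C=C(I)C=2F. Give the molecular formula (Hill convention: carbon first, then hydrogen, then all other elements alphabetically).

C16H14FIO2

Walk through each heavy atom and fill implicit hydrogens from standard valence (C 4, N 3, O 2, S 2, halogen 1):
  atom 1: C, bond orders sum to 1 (valence 4) → 3 H
  atom 2: C, bond orders sum to 2 (valence 4) → 2 H
  atom 3: C, bond orders sum to 4 (valence 4) → 0 H
  atom 4: C, bond orders sum to 4 (valence 4) → 0 H
  atom 5: C, bond orders sum to 3 (valence 4) → 1 H
  atom 6: O, bond orders sum to 2 (valence 2) → 0 H
  atom 7: C, bond orders sum to 4 (valence 4) → 0 H
  atom 8: C, bond orders sum to 3 (valence 4) → 1 H
  atom 9: C, bond orders sum to 3 (valence 4) → 1 H
  atom 10: C, bond orders sum to 3 (valence 4) → 1 H
  atom 11: C, bond orders sum to 4 (valence 4) → 0 H
  atom 12: C with explicit H count 1
  atom 13: C, bond orders sum to 4 (valence 4) → 0 H
  atom 14: O, bond orders sum to 2 (valence 2) → 0 H
  atom 15: C, bond orders sum to 1 (valence 4) → 3 H
  atom 16: C, bond orders sum to 3 (valence 4) → 1 H
  atom 17: C, bond orders sum to 4 (valence 4) → 0 H
  atom 18: I (halogen, monovalent) → 0 H
  atom 19: C, bond orders sum to 4 (valence 4) → 0 H
  atom 20: F (halogen, monovalent) → 0 H
Totals → C:16, H:14, F:1, I:1, O:2.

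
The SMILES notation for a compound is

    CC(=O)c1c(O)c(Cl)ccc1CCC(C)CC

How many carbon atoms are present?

Count every carbon token in the SMILES (each C, including those in ring-closure positions and inside branches).
Carbon count: 14.

14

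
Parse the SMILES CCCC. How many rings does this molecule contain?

In SMILES, each pair of matching ring-closure digits denotes one ring-closing bond; the number of such bonds equals the number of independent rings.
Ring-closure bonds here: 0.

0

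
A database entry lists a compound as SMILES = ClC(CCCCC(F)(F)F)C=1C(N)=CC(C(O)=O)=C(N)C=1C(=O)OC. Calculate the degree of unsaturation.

6

Molecular formula: C15H18ClF3N2O4.
DoU = (2C + 2 + N − H − X) / 2, where X is the halogen count and O/S are ignored.
    = (2·15 + 2 + 2 − 18 − 4) / 2 = 12 / 2 = 6.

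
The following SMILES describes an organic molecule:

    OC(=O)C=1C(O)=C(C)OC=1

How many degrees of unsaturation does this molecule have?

4

Molecular formula: C6H6O4.
DoU = (2C + 2 + N − H − X) / 2, where X is the halogen count and O/S are ignored.
    = (2·6 + 2 + 0 − 6 − 0) / 2 = 8 / 2 = 4.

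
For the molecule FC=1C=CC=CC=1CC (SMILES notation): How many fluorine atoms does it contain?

1

Scan the SMILES for F atoms (remember two-letter symbols like Cl and Br are single atoms).
Fluorine count: 1.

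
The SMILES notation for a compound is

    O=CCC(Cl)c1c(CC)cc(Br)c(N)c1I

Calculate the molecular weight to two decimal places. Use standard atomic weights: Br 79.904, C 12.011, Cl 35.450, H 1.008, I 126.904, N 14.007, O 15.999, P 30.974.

First, the molecular formula is C11H12BrClINO (counting implicit H from valence).
  Br: 1 × 79.904 = 79.904
  C: 11 × 12.011 = 132.121
  Cl: 1 × 35.450 = 35.450
  H: 12 × 1.008 = 12.096
  I: 1 × 126.904 = 126.904
  N: 1 × 14.007 = 14.007
  O: 1 × 15.999 = 15.999
Sum: 1×79.904 + 11×12.011 + 1×35.450 + 12×1.008 + 1×126.904 + 1×14.007 + 1×15.999 = 416.481 → 416.48 g/mol.

416.48 g/mol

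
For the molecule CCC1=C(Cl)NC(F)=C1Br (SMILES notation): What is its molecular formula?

Walk through each heavy atom and fill implicit hydrogens from standard valence (C 4, N 3, O 2, S 2, halogen 1):
  atom 1: C, bond orders sum to 1 (valence 4) → 3 H
  atom 2: C, bond orders sum to 2 (valence 4) → 2 H
  atom 3: C, bond orders sum to 4 (valence 4) → 0 H
  atom 4: C, bond orders sum to 4 (valence 4) → 0 H
  atom 5: Cl (halogen, monovalent) → 0 H
  atom 6: N, bond orders sum to 2 (valence 3) → 1 H
  atom 7: C, bond orders sum to 4 (valence 4) → 0 H
  atom 8: F (halogen, monovalent) → 0 H
  atom 9: C, bond orders sum to 4 (valence 4) → 0 H
  atom 10: Br (halogen, monovalent) → 0 H
Totals → C:6, H:6, Br:1, Cl:1, F:1, N:1.
In Hill order: C6H6BrClFN.

C6H6BrClFN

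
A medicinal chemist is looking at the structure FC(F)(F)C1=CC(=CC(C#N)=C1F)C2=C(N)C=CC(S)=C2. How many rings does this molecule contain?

2

In SMILES, each pair of matching ring-closure digits denotes one ring-closing bond; the number of such bonds equals the number of independent rings.
Ring-closure bonds here: 2.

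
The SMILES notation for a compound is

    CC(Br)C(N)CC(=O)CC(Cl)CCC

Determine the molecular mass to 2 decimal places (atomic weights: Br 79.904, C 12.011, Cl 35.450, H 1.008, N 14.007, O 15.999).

284.62 g/mol

First, the molecular formula is C10H19BrClNO (counting implicit H from valence).
  Br: 1 × 79.904 = 79.904
  C: 10 × 12.011 = 120.110
  Cl: 1 × 35.450 = 35.450
  H: 19 × 1.008 = 19.152
  N: 1 × 14.007 = 14.007
  O: 1 × 15.999 = 15.999
Sum: 1×79.904 + 10×12.011 + 1×35.450 + 19×1.008 + 1×14.007 + 1×15.999 = 284.622 → 284.62 g/mol.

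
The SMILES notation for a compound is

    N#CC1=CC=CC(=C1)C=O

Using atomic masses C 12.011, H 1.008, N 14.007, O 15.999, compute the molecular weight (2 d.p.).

First, the molecular formula is C8H5NO (counting implicit H from valence).
  C: 8 × 12.011 = 96.088
  H: 5 × 1.008 = 5.040
  N: 1 × 14.007 = 14.007
  O: 1 × 15.999 = 15.999
Sum: 8×12.011 + 5×1.008 + 1×14.007 + 1×15.999 = 131.134 → 131.13 g/mol.

131.13 g/mol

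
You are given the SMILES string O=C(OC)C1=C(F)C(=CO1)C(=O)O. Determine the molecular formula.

C7H5FO5

Walk through each heavy atom and fill implicit hydrogens from standard valence (C 4, N 3, O 2, S 2, halogen 1):
  atom 1: O, bond orders sum to 2 (valence 2) → 0 H
  atom 2: C, bond orders sum to 4 (valence 4) → 0 H
  atom 3: O, bond orders sum to 2 (valence 2) → 0 H
  atom 4: C, bond orders sum to 1 (valence 4) → 3 H
  atom 5: C, bond orders sum to 4 (valence 4) → 0 H
  atom 6: C, bond orders sum to 4 (valence 4) → 0 H
  atom 7: F (halogen, monovalent) → 0 H
  atom 8: C, bond orders sum to 4 (valence 4) → 0 H
  atom 9: C, bond orders sum to 3 (valence 4) → 1 H
  atom 10: O, bond orders sum to 2 (valence 2) → 0 H
  atom 11: C, bond orders sum to 4 (valence 4) → 0 H
  atom 12: O, bond orders sum to 2 (valence 2) → 0 H
  atom 13: O, bond orders sum to 1 (valence 2) → 1 H
Totals → C:7, H:5, F:1, O:5.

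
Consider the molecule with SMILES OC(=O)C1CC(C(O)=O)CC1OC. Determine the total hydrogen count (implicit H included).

12

Walk through each heavy atom and fill implicit hydrogens from standard valence (C 4, N 3, O 2, S 2, halogen 1):
  atom 1: O, bond orders sum to 1 (valence 2) → 1 H
  atom 2: C, bond orders sum to 4 (valence 4) → 0 H
  atom 3: O, bond orders sum to 2 (valence 2) → 0 H
  atom 4: C, bond orders sum to 3 (valence 4) → 1 H
  atom 5: C, bond orders sum to 2 (valence 4) → 2 H
  atom 6: C, bond orders sum to 3 (valence 4) → 1 H
  atom 7: C, bond orders sum to 4 (valence 4) → 0 H
  atom 8: O, bond orders sum to 1 (valence 2) → 1 H
  atom 9: O, bond orders sum to 2 (valence 2) → 0 H
  atom 10: C, bond orders sum to 2 (valence 4) → 2 H
  atom 11: C, bond orders sum to 3 (valence 4) → 1 H
  atom 12: O, bond orders sum to 2 (valence 2) → 0 H
  atom 13: C, bond orders sum to 1 (valence 4) → 3 H
Total hydrogens: 12.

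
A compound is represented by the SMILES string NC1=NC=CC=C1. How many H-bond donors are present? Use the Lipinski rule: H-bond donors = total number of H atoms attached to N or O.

2

Donors: find every N or O and count the H atoms it carries.
  atom 1 (N): bond orders sum to 1 → 2 H
  atom 3 (N): bond orders sum to 3 → 0 H
Lipinski HBD = 2.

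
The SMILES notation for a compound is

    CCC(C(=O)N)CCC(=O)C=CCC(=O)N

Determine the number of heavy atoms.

16

Every atom symbol written in the SMILES (organic subset) is one heavy atom; implicit H are not written.
Heavy atoms by element → C:11, N:2, O:3.
Total: 16.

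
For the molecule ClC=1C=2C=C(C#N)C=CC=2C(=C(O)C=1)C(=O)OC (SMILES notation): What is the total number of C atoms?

13

Count every carbon token in the SMILES (each C, including those in ring-closure positions and inside branches).
Carbon count: 13.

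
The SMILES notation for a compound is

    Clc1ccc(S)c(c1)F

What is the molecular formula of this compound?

C6H4ClFS

Walk through each heavy atom and fill implicit hydrogens from standard valence (C 4, N 3, O 2, S 2, halogen 1); for lowercase aromatic atoms, an aromatic c carries 1 H when it has two neighbours and 0 H with three, and aromatic n carries 0 H:
  atom 1: Cl (halogen, monovalent) → 0 H
  atom 2: aromatic c, 3 neighbours → 0 H
  atom 3: aromatic c, 2 neighbours → 1 H
  atom 4: aromatic c, 2 neighbours → 1 H
  atom 5: aromatic c, 3 neighbours → 0 H
  atom 6: S, bond orders sum to 1 (valence 2) → 1 H
  atom 7: aromatic c, 3 neighbours → 0 H
  atom 8: aromatic c, 2 neighbours → 1 H
  atom 9: F (halogen, monovalent) → 0 H
Totals → C:6, H:4, Cl:1, F:1, S:1.
In Hill order: C6H4ClFS.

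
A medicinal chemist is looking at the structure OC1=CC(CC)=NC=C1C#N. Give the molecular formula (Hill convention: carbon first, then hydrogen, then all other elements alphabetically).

C8H8N2O

Walk through each heavy atom and fill implicit hydrogens from standard valence (C 4, N 3, O 2, S 2, halogen 1):
  atom 1: O, bond orders sum to 1 (valence 2) → 1 H
  atom 2: C, bond orders sum to 4 (valence 4) → 0 H
  atom 3: C, bond orders sum to 3 (valence 4) → 1 H
  atom 4: C, bond orders sum to 4 (valence 4) → 0 H
  atom 5: C, bond orders sum to 2 (valence 4) → 2 H
  atom 6: C, bond orders sum to 1 (valence 4) → 3 H
  atom 7: N, bond orders sum to 3 (valence 3) → 0 H
  atom 8: C, bond orders sum to 3 (valence 4) → 1 H
  atom 9: C, bond orders sum to 4 (valence 4) → 0 H
  atom 10: C, bond orders sum to 4 (valence 4) → 0 H
  atom 11: N, bond orders sum to 3 (valence 3) → 0 H
Totals → C:8, H:8, N:2, O:1.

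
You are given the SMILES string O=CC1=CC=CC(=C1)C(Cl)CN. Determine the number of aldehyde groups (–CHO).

1

The aldehyde motif appears at heavy-atom position 2 in the SMILES.
Other groups present: 1 primary amine.
Aldehyde count: 1.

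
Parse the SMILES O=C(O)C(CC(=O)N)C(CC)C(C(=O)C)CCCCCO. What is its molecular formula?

C15H27NO5

Walk through each heavy atom and fill implicit hydrogens from standard valence (C 4, N 3, O 2, S 2, halogen 1):
  atom 1: O, bond orders sum to 2 (valence 2) → 0 H
  atom 2: C, bond orders sum to 4 (valence 4) → 0 H
  atom 3: O, bond orders sum to 1 (valence 2) → 1 H
  atom 4: C, bond orders sum to 3 (valence 4) → 1 H
  atom 5: C, bond orders sum to 2 (valence 4) → 2 H
  atom 6: C, bond orders sum to 4 (valence 4) → 0 H
  atom 7: O, bond orders sum to 2 (valence 2) → 0 H
  atom 8: N, bond orders sum to 1 (valence 3) → 2 H
  atom 9: C, bond orders sum to 3 (valence 4) → 1 H
  atom 10: C, bond orders sum to 2 (valence 4) → 2 H
  atom 11: C, bond orders sum to 1 (valence 4) → 3 H
  atom 12: C, bond orders sum to 3 (valence 4) → 1 H
  atom 13: C, bond orders sum to 4 (valence 4) → 0 H
  atom 14: O, bond orders sum to 2 (valence 2) → 0 H
  atom 15: C, bond orders sum to 1 (valence 4) → 3 H
  atom 16: C, bond orders sum to 2 (valence 4) → 2 H
  atom 17: C, bond orders sum to 2 (valence 4) → 2 H
  atom 18: C, bond orders sum to 2 (valence 4) → 2 H
  atom 19: C, bond orders sum to 2 (valence 4) → 2 H
  atom 20: C, bond orders sum to 2 (valence 4) → 2 H
  atom 21: O, bond orders sum to 1 (valence 2) → 1 H
Totals → C:15, H:27, N:1, O:5.
In Hill order: C15H27NO5.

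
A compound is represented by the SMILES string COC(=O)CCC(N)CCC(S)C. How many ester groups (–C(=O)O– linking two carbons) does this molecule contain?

The ester motif appears at heavy-atom position 3 in the SMILES.
Other groups present: 1 primary amine, 1 thiol.
Ester count: 1.

1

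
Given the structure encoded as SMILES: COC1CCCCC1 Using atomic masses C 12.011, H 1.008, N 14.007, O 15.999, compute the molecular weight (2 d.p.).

114.19 g/mol

First, the molecular formula is C7H14O (counting implicit H from valence).
  C: 7 × 12.011 = 84.077
  H: 14 × 1.008 = 14.112
  O: 1 × 15.999 = 15.999
Sum: 7×12.011 + 14×1.008 + 1×15.999 = 114.188 → 114.19 g/mol.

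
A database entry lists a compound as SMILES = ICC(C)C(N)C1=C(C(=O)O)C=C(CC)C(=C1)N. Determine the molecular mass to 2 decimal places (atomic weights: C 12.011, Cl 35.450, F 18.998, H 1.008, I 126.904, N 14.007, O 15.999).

First, the molecular formula is C13H19IN2O2 (counting implicit H from valence).
  C: 13 × 12.011 = 156.143
  H: 19 × 1.008 = 19.152
  I: 1 × 126.904 = 126.904
  N: 2 × 14.007 = 28.014
  O: 2 × 15.999 = 31.998
Sum: 13×12.011 + 19×1.008 + 1×126.904 + 2×14.007 + 2×15.999 = 362.211 → 362.21 g/mol.

362.21 g/mol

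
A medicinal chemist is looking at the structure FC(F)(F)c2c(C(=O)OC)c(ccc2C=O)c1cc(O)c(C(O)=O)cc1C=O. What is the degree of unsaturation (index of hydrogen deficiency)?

Molecular formula: C18H11F3O7.
DoU = (2C + 2 + N − H − X) / 2, where X is the halogen count and O/S are ignored.
    = (2·18 + 2 + 0 − 11 − 3) / 2 = 24 / 2 = 12.

12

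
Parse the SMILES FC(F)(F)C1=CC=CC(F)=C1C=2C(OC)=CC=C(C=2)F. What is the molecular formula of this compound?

Walk through each heavy atom and fill implicit hydrogens from standard valence (C 4, N 3, O 2, S 2, halogen 1):
  atom 1: F (halogen, monovalent) → 0 H
  atom 2: C, bond orders sum to 4 (valence 4) → 0 H
  atom 3: F (halogen, monovalent) → 0 H
  atom 4: F (halogen, monovalent) → 0 H
  atom 5: C, bond orders sum to 4 (valence 4) → 0 H
  atom 6: C, bond orders sum to 3 (valence 4) → 1 H
  atom 7: C, bond orders sum to 3 (valence 4) → 1 H
  atom 8: C, bond orders sum to 3 (valence 4) → 1 H
  atom 9: C, bond orders sum to 4 (valence 4) → 0 H
  atom 10: F (halogen, monovalent) → 0 H
  atom 11: C, bond orders sum to 4 (valence 4) → 0 H
  atom 12: C, bond orders sum to 4 (valence 4) → 0 H
  atom 13: C, bond orders sum to 4 (valence 4) → 0 H
  atom 14: O, bond orders sum to 2 (valence 2) → 0 H
  atom 15: C, bond orders sum to 1 (valence 4) → 3 H
  atom 16: C, bond orders sum to 3 (valence 4) → 1 H
  atom 17: C, bond orders sum to 3 (valence 4) → 1 H
  atom 18: C, bond orders sum to 4 (valence 4) → 0 H
  atom 19: C, bond orders sum to 3 (valence 4) → 1 H
  atom 20: F (halogen, monovalent) → 0 H
Totals → C:14, H:9, F:5, O:1.

C14H9F5O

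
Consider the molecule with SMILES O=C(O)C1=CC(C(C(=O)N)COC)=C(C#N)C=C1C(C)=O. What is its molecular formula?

C14H14N2O5

Walk through each heavy atom and fill implicit hydrogens from standard valence (C 4, N 3, O 2, S 2, halogen 1):
  atom 1: O, bond orders sum to 2 (valence 2) → 0 H
  atom 2: C, bond orders sum to 4 (valence 4) → 0 H
  atom 3: O, bond orders sum to 1 (valence 2) → 1 H
  atom 4: C, bond orders sum to 4 (valence 4) → 0 H
  atom 5: C, bond orders sum to 3 (valence 4) → 1 H
  atom 6: C, bond orders sum to 4 (valence 4) → 0 H
  atom 7: C, bond orders sum to 3 (valence 4) → 1 H
  atom 8: C, bond orders sum to 4 (valence 4) → 0 H
  atom 9: O, bond orders sum to 2 (valence 2) → 0 H
  atom 10: N, bond orders sum to 1 (valence 3) → 2 H
  atom 11: C, bond orders sum to 2 (valence 4) → 2 H
  atom 12: O, bond orders sum to 2 (valence 2) → 0 H
  atom 13: C, bond orders sum to 1 (valence 4) → 3 H
  atom 14: C, bond orders sum to 4 (valence 4) → 0 H
  atom 15: C, bond orders sum to 4 (valence 4) → 0 H
  atom 16: N, bond orders sum to 3 (valence 3) → 0 H
  atom 17: C, bond orders sum to 3 (valence 4) → 1 H
  atom 18: C, bond orders sum to 4 (valence 4) → 0 H
  atom 19: C, bond orders sum to 4 (valence 4) → 0 H
  atom 20: C, bond orders sum to 1 (valence 4) → 3 H
  atom 21: O, bond orders sum to 2 (valence 2) → 0 H
Totals → C:14, H:14, N:2, O:5.
In Hill order: C14H14N2O5.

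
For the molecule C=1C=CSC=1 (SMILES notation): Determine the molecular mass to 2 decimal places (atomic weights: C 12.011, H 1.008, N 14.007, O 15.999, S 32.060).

84.14 g/mol

First, the molecular formula is C4H4S (counting implicit H from valence).
  C: 4 × 12.011 = 48.044
  H: 4 × 1.008 = 4.032
  S: 1 × 32.060 = 32.060
Sum: 4×12.011 + 4×1.008 + 1×32.060 = 84.136 → 84.14 g/mol.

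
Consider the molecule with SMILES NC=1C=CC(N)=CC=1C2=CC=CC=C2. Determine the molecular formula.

Walk through each heavy atom and fill implicit hydrogens from standard valence (C 4, N 3, O 2, S 2, halogen 1):
  atom 1: N, bond orders sum to 1 (valence 3) → 2 H
  atom 2: C, bond orders sum to 4 (valence 4) → 0 H
  atom 3: C, bond orders sum to 3 (valence 4) → 1 H
  atom 4: C, bond orders sum to 3 (valence 4) → 1 H
  atom 5: C, bond orders sum to 4 (valence 4) → 0 H
  atom 6: N, bond orders sum to 1 (valence 3) → 2 H
  atom 7: C, bond orders sum to 3 (valence 4) → 1 H
  atom 8: C, bond orders sum to 4 (valence 4) → 0 H
  atom 9: C, bond orders sum to 4 (valence 4) → 0 H
  atom 10: C, bond orders sum to 3 (valence 4) → 1 H
  atom 11: C, bond orders sum to 3 (valence 4) → 1 H
  atom 12: C, bond orders sum to 3 (valence 4) → 1 H
  atom 13: C, bond orders sum to 3 (valence 4) → 1 H
  atom 14: C, bond orders sum to 3 (valence 4) → 1 H
Totals → C:12, H:12, N:2.
In Hill order: C12H12N2.

C12H12N2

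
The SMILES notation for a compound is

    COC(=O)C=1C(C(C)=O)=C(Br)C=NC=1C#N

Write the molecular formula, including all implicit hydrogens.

Walk through each heavy atom and fill implicit hydrogens from standard valence (C 4, N 3, O 2, S 2, halogen 1):
  atom 1: C, bond orders sum to 1 (valence 4) → 3 H
  atom 2: O, bond orders sum to 2 (valence 2) → 0 H
  atom 3: C, bond orders sum to 4 (valence 4) → 0 H
  atom 4: O, bond orders sum to 2 (valence 2) → 0 H
  atom 5: C, bond orders sum to 4 (valence 4) → 0 H
  atom 6: C, bond orders sum to 4 (valence 4) → 0 H
  atom 7: C, bond orders sum to 4 (valence 4) → 0 H
  atom 8: C, bond orders sum to 1 (valence 4) → 3 H
  atom 9: O, bond orders sum to 2 (valence 2) → 0 H
  atom 10: C, bond orders sum to 4 (valence 4) → 0 H
  atom 11: Br (halogen, monovalent) → 0 H
  atom 12: C, bond orders sum to 3 (valence 4) → 1 H
  atom 13: N, bond orders sum to 3 (valence 3) → 0 H
  atom 14: C, bond orders sum to 4 (valence 4) → 0 H
  atom 15: C, bond orders sum to 4 (valence 4) → 0 H
  atom 16: N, bond orders sum to 3 (valence 3) → 0 H
Totals → C:10, H:7, Br:1, N:2, O:3.
In Hill order: C10H7BrN2O3.

C10H7BrN2O3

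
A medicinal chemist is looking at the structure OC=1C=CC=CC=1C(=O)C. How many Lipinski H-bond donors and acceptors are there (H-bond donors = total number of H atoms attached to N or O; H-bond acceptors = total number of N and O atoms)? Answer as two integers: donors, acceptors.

1, 2

Donors: find every N or O and count the H atoms it carries.
  atom 1 (O): bond orders sum to 1 → 1 H
  atom 9 (O): bond orders sum to 2 → 0 H
Lipinski HBD = 1.
Acceptors: N atoms = 0, O atoms = 2 → HBA = 2.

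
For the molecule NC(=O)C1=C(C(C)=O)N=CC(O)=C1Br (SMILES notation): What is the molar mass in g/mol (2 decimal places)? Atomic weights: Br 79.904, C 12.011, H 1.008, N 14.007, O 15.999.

259.06 g/mol

First, the molecular formula is C8H7BrN2O3 (counting implicit H from valence).
  Br: 1 × 79.904 = 79.904
  C: 8 × 12.011 = 96.088
  H: 7 × 1.008 = 7.056
  N: 2 × 14.007 = 28.014
  O: 3 × 15.999 = 47.997
Sum: 1×79.904 + 8×12.011 + 7×1.008 + 2×14.007 + 3×15.999 = 259.059 → 259.06 g/mol.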